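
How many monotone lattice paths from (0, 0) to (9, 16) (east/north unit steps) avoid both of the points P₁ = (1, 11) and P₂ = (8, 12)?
Number of paths = 1398161

Inclusion–exclusion. Total paths: C(25, 9) = 2042975. Through P₁: C(12, 1)·C(13, 8) = 15444. Through P₂: C(20, 8)·C(5, 1) = 629850. Since P₁ is strictly southwest of P₂, a monotone path through both must visit P₁ then P₂; paths through both = C(12, 1)·C(8, 7)·C(5, 1) = 480. Avoid both = 2042975 − 15444 − 629850 + 480 = 1398161.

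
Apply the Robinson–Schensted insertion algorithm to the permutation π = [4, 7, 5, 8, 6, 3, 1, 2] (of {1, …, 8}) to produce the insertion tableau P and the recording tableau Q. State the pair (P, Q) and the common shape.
P = [1, 2, 6] / [3, 5] / [4, 8] / [7];  Q = [1, 2, 4] / [3, 5] / [6, 8] / [7];  common shape = (3, 2, 2, 1)

Row-insert the values π_1, π_2, … into P one at a time, bumping the leftmost entry strictly greater than the inserted value down to the next row. The recording tableau Q records, in position (i, j), the step at which that cell was added to P.
  Insert 4 (step 1): P = [4];  Q = [1]
  Insert 7 (step 2): P = [4, 7];  Q = [1, 2]
  Insert 5 (step 3): P = [4, 5] / [7];  Q = [1, 2] / [3]
  Insert 8 (step 4): P = [4, 5, 8] / [7];  Q = [1, 2, 4] / [3]
  Insert 6 (step 5): P = [4, 5, 6] / [7, 8];  Q = [1, 2, 4] / [3, 5]
  Insert 3 (step 6): P = [3, 5, 6] / [4, 8] / [7];  Q = [1, 2, 4] / [3, 5] / [6]
  Insert 1 (step 7): P = [1, 5, 6] / [3, 8] / [4] / [7];  Q = [1, 2, 4] / [3, 5] / [6] / [7]
  Insert 2 (step 8): P = [1, 2, 6] / [3, 5] / [4, 8] / [7];  Q = [1, 2, 4] / [3, 5] / [6, 8] / [7]
Final shape: (3, 2, 2, 1).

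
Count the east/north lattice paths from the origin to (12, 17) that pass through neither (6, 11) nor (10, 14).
Number of paths = 25179551

Inclusion–exclusion. Total paths: C(29, 12) = 51895935. Through P₁: C(17, 6)·C(12, 6) = 11435424. Through P₂: C(24, 10)·C(5, 2) = 19612560. Since P₁ is strictly southwest of P₂, a monotone path through both must visit P₁ then P₂; paths through both = C(17, 6)·C(7, 4)·C(5, 2) = 4331600. Avoid both = 51895935 − 11435424 − 19612560 + 4331600 = 25179551.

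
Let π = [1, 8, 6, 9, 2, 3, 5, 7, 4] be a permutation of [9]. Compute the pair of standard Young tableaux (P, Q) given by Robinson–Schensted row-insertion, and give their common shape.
P = [1, 2, 3, 4, 7] / [5, 9] / [6] / [8];  Q = [1, 2, 4, 7, 8] / [3, 6] / [5] / [9];  common shape = (5, 2, 1, 1)

Row-insert the values π_1, π_2, … into P one at a time, bumping the leftmost entry strictly greater than the inserted value down to the next row. The recording tableau Q records, in position (i, j), the step at which that cell was added to P.
  Insert 1 (step 1): P = [1];  Q = [1]
  Insert 8 (step 2): P = [1, 8];  Q = [1, 2]
  Insert 6 (step 3): P = [1, 6] / [8];  Q = [1, 2] / [3]
  Insert 9 (step 4): P = [1, 6, 9] / [8];  Q = [1, 2, 4] / [3]
  Insert 2 (step 5): P = [1, 2, 9] / [6] / [8];  Q = [1, 2, 4] / [3] / [5]
  Insert 3 (step 6): P = [1, 2, 3] / [6, 9] / [8];  Q = [1, 2, 4] / [3, 6] / [5]
  Insert 5 (step 7): P = [1, 2, 3, 5] / [6, 9] / [8];  Q = [1, 2, 4, 7] / [3, 6] / [5]
  Insert 7 (step 8): P = [1, 2, 3, 5, 7] / [6, 9] / [8];  Q = [1, 2, 4, 7, 8] / [3, 6] / [5]
  Insert 4 (step 9): P = [1, 2, 3, 4, 7] / [5, 9] / [6] / [8];  Q = [1, 2, 4, 7, 8] / [3, 6] / [5] / [9]
Final shape: (5, 2, 1, 1).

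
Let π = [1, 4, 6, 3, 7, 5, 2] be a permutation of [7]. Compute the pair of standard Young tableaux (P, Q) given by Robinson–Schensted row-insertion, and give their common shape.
P = [1, 2, 5, 7] / [3, 6] / [4];  Q = [1, 2, 3, 5] / [4, 6] / [7];  common shape = (4, 2, 1)

Row-insert the values π_1, π_2, … into P one at a time, bumping the leftmost entry strictly greater than the inserted value down to the next row. The recording tableau Q records, in position (i, j), the step at which that cell was added to P.
  Insert 1 (step 1): P = [1];  Q = [1]
  Insert 4 (step 2): P = [1, 4];  Q = [1, 2]
  Insert 6 (step 3): P = [1, 4, 6];  Q = [1, 2, 3]
  Insert 3 (step 4): P = [1, 3, 6] / [4];  Q = [1, 2, 3] / [4]
  Insert 7 (step 5): P = [1, 3, 6, 7] / [4];  Q = [1, 2, 3, 5] / [4]
  Insert 5 (step 6): P = [1, 3, 5, 7] / [4, 6];  Q = [1, 2, 3, 5] / [4, 6]
  Insert 2 (step 7): P = [1, 2, 5, 7] / [3, 6] / [4];  Q = [1, 2, 3, 5] / [4, 6] / [7]
Final shape: (4, 2, 1).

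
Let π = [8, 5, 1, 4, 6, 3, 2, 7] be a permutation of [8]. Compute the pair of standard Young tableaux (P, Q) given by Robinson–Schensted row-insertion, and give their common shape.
P = [1, 2, 6, 7] / [3] / [4] / [5] / [8];  Q = [1, 4, 5, 8] / [2] / [3] / [6] / [7];  common shape = (4, 1, 1, 1, 1)

Row-insert the values π_1, π_2, … into P one at a time, bumping the leftmost entry strictly greater than the inserted value down to the next row. The recording tableau Q records, in position (i, j), the step at which that cell was added to P.
  Insert 8 (step 1): P = [8];  Q = [1]
  Insert 5 (step 2): P = [5] / [8];  Q = [1] / [2]
  Insert 1 (step 3): P = [1] / [5] / [8];  Q = [1] / [2] / [3]
  Insert 4 (step 4): P = [1, 4] / [5] / [8];  Q = [1, 4] / [2] / [3]
  Insert 6 (step 5): P = [1, 4, 6] / [5] / [8];  Q = [1, 4, 5] / [2] / [3]
  Insert 3 (step 6): P = [1, 3, 6] / [4] / [5] / [8];  Q = [1, 4, 5] / [2] / [3] / [6]
  Insert 2 (step 7): P = [1, 2, 6] / [3] / [4] / [5] / [8];  Q = [1, 4, 5] / [2] / [3] / [6] / [7]
  Insert 7 (step 8): P = [1, 2, 6, 7] / [3] / [4] / [5] / [8];  Q = [1, 4, 5, 8] / [2] / [3] / [6] / [7]
Final shape: (4, 1, 1, 1, 1).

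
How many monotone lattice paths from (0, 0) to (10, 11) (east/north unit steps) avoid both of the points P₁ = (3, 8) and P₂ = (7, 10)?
Number of paths = 265024

Inclusion–exclusion. Total paths: C(21, 10) = 352716. Through P₁: C(11, 3)·C(10, 7) = 19800. Through P₂: C(17, 7)·C(4, 3) = 77792. Since P₁ is strictly southwest of P₂, a monotone path through both must visit P₁ then P₂; paths through both = C(11, 3)·C(6, 4)·C(4, 3) = 9900. Avoid both = 352716 − 19800 − 77792 + 9900 = 265024.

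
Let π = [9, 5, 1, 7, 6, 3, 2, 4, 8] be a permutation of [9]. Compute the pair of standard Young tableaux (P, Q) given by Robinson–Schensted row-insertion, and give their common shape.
P = [1, 2, 4, 8] / [3, 6] / [5] / [7] / [9];  Q = [1, 4, 8, 9] / [2, 5] / [3] / [6] / [7];  common shape = (4, 2, 1, 1, 1)

Row-insert the values π_1, π_2, … into P one at a time, bumping the leftmost entry strictly greater than the inserted value down to the next row. The recording tableau Q records, in position (i, j), the step at which that cell was added to P.
  Insert 9 (step 1): P = [9];  Q = [1]
  Insert 5 (step 2): P = [5] / [9];  Q = [1] / [2]
  Insert 1 (step 3): P = [1] / [5] / [9];  Q = [1] / [2] / [3]
  Insert 7 (step 4): P = [1, 7] / [5] / [9];  Q = [1, 4] / [2] / [3]
  Insert 6 (step 5): P = [1, 6] / [5, 7] / [9];  Q = [1, 4] / [2, 5] / [3]
  Insert 3 (step 6): P = [1, 3] / [5, 6] / [7] / [9];  Q = [1, 4] / [2, 5] / [3] / [6]
  Insert 2 (step 7): P = [1, 2] / [3, 6] / [5] / [7] / [9];  Q = [1, 4] / [2, 5] / [3] / [6] / [7]
  Insert 4 (step 8): P = [1, 2, 4] / [3, 6] / [5] / [7] / [9];  Q = [1, 4, 8] / [2, 5] / [3] / [6] / [7]
  Insert 8 (step 9): P = [1, 2, 4, 8] / [3, 6] / [5] / [7] / [9];  Q = [1, 4, 8, 9] / [2, 5] / [3] / [6] / [7]
Final shape: (4, 2, 1, 1, 1).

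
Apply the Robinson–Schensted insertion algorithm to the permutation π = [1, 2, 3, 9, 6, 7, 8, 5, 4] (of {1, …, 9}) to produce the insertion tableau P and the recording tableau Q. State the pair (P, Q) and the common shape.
P = [1, 2, 3, 4, 7, 8] / [5] / [6] / [9];  Q = [1, 2, 3, 4, 6, 7] / [5] / [8] / [9];  common shape = (6, 1, 1, 1)

Row-insert the values π_1, π_2, … into P one at a time, bumping the leftmost entry strictly greater than the inserted value down to the next row. The recording tableau Q records, in position (i, j), the step at which that cell was added to P.
  Insert 1 (step 1): P = [1];  Q = [1]
  Insert 2 (step 2): P = [1, 2];  Q = [1, 2]
  Insert 3 (step 3): P = [1, 2, 3];  Q = [1, 2, 3]
  Insert 9 (step 4): P = [1, 2, 3, 9];  Q = [1, 2, 3, 4]
  Insert 6 (step 5): P = [1, 2, 3, 6] / [9];  Q = [1, 2, 3, 4] / [5]
  Insert 7 (step 6): P = [1, 2, 3, 6, 7] / [9];  Q = [1, 2, 3, 4, 6] / [5]
  Insert 8 (step 7): P = [1, 2, 3, 6, 7, 8] / [9];  Q = [1, 2, 3, 4, 6, 7] / [5]
  Insert 5 (step 8): P = [1, 2, 3, 5, 7, 8] / [6] / [9];  Q = [1, 2, 3, 4, 6, 7] / [5] / [8]
  Insert 4 (step 9): P = [1, 2, 3, 4, 7, 8] / [5] / [6] / [9];  Q = [1, 2, 3, 4, 6, 7] / [5] / [8] / [9]
Final shape: (6, 1, 1, 1).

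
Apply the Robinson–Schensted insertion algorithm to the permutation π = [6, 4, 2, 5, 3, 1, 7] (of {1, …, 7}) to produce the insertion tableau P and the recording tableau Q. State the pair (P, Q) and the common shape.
P = [1, 3, 7] / [2, 5] / [4] / [6];  Q = [1, 4, 7] / [2, 5] / [3] / [6];  common shape = (3, 2, 1, 1)

Row-insert the values π_1, π_2, … into P one at a time, bumping the leftmost entry strictly greater than the inserted value down to the next row. The recording tableau Q records, in position (i, j), the step at which that cell was added to P.
  Insert 6 (step 1): P = [6];  Q = [1]
  Insert 4 (step 2): P = [4] / [6];  Q = [1] / [2]
  Insert 2 (step 3): P = [2] / [4] / [6];  Q = [1] / [2] / [3]
  Insert 5 (step 4): P = [2, 5] / [4] / [6];  Q = [1, 4] / [2] / [3]
  Insert 3 (step 5): P = [2, 3] / [4, 5] / [6];  Q = [1, 4] / [2, 5] / [3]
  Insert 1 (step 6): P = [1, 3] / [2, 5] / [4] / [6];  Q = [1, 4] / [2, 5] / [3] / [6]
  Insert 7 (step 7): P = [1, 3, 7] / [2, 5] / [4] / [6];  Q = [1, 4, 7] / [2, 5] / [3] / [6]
Final shape: (3, 2, 1, 1).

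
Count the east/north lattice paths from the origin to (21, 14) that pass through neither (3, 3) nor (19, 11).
Number of paths = 1228834800

Inclusion–exclusion. Total paths: C(35, 21) = 2319959400. Through P₁: C(6, 3)·C(29, 18) = 691945800. Through P₂: C(30, 19)·C(5, 2) = 546273000. Since P₁ is strictly southwest of P₂, a monotone path through both must visit P₁ then P₂; paths through both = C(6, 3)·C(24, 16)·C(5, 2) = 147094200. Avoid both = 2319959400 − 691945800 − 546273000 + 147094200 = 1228834800.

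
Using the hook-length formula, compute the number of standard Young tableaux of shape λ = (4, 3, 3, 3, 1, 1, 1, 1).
# SYT of shape (4, 3, 3, 3, 1, 1, 1, 1) = 618800

Hook-length formula: f^λ = n! / Π hook(c), product over all cells c of the Young diagram. For λ = (4, 3, 3, 3, 1, 1, 1, 1), n = 17 boxes. Hook lengths by row (left-to-right, top-to-bottom): [11, 6, 5, 1]; [9, 4, 3]; [8, 3, 2]; [7, 2, 1]; [4]; [3]; [2]; [1]. Product of hooks = 574801920. So f^λ = 17! / 574801920 = 355687428096000 / 574801920 = 618800.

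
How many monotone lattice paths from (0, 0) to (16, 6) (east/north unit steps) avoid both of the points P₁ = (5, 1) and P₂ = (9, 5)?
Number of paths = 35749

Inclusion–exclusion. Total paths: C(22, 16) = 74613. Through P₁: C(6, 5)·C(16, 11) = 26208. Through P₂: C(14, 9)·C(8, 7) = 16016. Since P₁ is strictly southwest of P₂, a monotone path through both must visit P₁ then P₂; paths through both = C(6, 5)·C(8, 4)·C(8, 7) = 3360. Avoid both = 74613 − 26208 − 16016 + 3360 = 35749.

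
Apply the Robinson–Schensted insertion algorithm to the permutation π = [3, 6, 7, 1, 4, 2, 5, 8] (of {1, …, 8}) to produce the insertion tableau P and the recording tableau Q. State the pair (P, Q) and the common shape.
P = [1, 2, 5, 8] / [3, 4, 7] / [6];  Q = [1, 2, 3, 8] / [4, 5, 7] / [6];  common shape = (4, 3, 1)

Row-insert the values π_1, π_2, … into P one at a time, bumping the leftmost entry strictly greater than the inserted value down to the next row. The recording tableau Q records, in position (i, j), the step at which that cell was added to P.
  Insert 3 (step 1): P = [3];  Q = [1]
  Insert 6 (step 2): P = [3, 6];  Q = [1, 2]
  Insert 7 (step 3): P = [3, 6, 7];  Q = [1, 2, 3]
  Insert 1 (step 4): P = [1, 6, 7] / [3];  Q = [1, 2, 3] / [4]
  Insert 4 (step 5): P = [1, 4, 7] / [3, 6];  Q = [1, 2, 3] / [4, 5]
  Insert 2 (step 6): P = [1, 2, 7] / [3, 4] / [6];  Q = [1, 2, 3] / [4, 5] / [6]
  Insert 5 (step 7): P = [1, 2, 5] / [3, 4, 7] / [6];  Q = [1, 2, 3] / [4, 5, 7] / [6]
  Insert 8 (step 8): P = [1, 2, 5, 8] / [3, 4, 7] / [6];  Q = [1, 2, 3, 8] / [4, 5, 7] / [6]
Final shape: (4, 3, 1).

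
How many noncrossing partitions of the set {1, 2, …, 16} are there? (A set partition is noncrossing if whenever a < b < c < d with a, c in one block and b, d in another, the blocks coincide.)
C_16 = 35357670

These noncrossing partitions are counted by the Catalan number C_n = (1/(n + 1)) · C(2n, n). For n = 16: C_16 = (1/17) · C(32, 16) = 601080390/17 = 35357670.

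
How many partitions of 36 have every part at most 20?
p(36, parts ≤ 20) = 17293

Use the recurrence p(n, m) = p(n, m−1) + p(n−m, m): either the largest part is < m (count p(n, m−1)) or the largest part is exactly m (remove one copy of m, count p(n−m, m)). With p(0, ·) = 1 this gives p(36, parts ≤ 20) = 17293. (By conjugating Young diagrams, this also counts partitions of 36 into at most 20 parts.)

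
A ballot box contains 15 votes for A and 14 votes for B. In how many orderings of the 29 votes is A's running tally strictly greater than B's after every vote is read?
Strict-lead orderings = 2674440

Total orderings of the 29 votes with 15 for A: C(29, 15) = 77558760. By the Bertrand ballot formula (Cycle Lemma / reflection principle), the number of orderings in which A is strictly ahead of B throughout is (p − q)/(p + q) · C(p + q, p) = (15 − 14)/(15 + 14) · 77558760 = 2674440.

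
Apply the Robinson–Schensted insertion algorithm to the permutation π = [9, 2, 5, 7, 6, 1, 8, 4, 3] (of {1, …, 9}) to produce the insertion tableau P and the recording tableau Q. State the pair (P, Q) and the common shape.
P = [1, 3, 6, 8] / [2, 4] / [5] / [7] / [9];  Q = [1, 3, 4, 7] / [2, 8] / [5] / [6] / [9];  common shape = (4, 2, 1, 1, 1)

Row-insert the values π_1, π_2, … into P one at a time, bumping the leftmost entry strictly greater than the inserted value down to the next row. The recording tableau Q records, in position (i, j), the step at which that cell was added to P.
  Insert 9 (step 1): P = [9];  Q = [1]
  Insert 2 (step 2): P = [2] / [9];  Q = [1] / [2]
  Insert 5 (step 3): P = [2, 5] / [9];  Q = [1, 3] / [2]
  Insert 7 (step 4): P = [2, 5, 7] / [9];  Q = [1, 3, 4] / [2]
  Insert 6 (step 5): P = [2, 5, 6] / [7] / [9];  Q = [1, 3, 4] / [2] / [5]
  Insert 1 (step 6): P = [1, 5, 6] / [2] / [7] / [9];  Q = [1, 3, 4] / [2] / [5] / [6]
  Insert 8 (step 7): P = [1, 5, 6, 8] / [2] / [7] / [9];  Q = [1, 3, 4, 7] / [2] / [5] / [6]
  Insert 4 (step 8): P = [1, 4, 6, 8] / [2, 5] / [7] / [9];  Q = [1, 3, 4, 7] / [2, 8] / [5] / [6]
  Insert 3 (step 9): P = [1, 3, 6, 8] / [2, 4] / [5] / [7] / [9];  Q = [1, 3, 4, 7] / [2, 8] / [5] / [6] / [9]
Final shape: (4, 2, 1, 1, 1).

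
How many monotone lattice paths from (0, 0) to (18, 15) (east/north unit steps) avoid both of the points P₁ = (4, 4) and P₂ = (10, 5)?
Number of paths = 615176466

Inclusion–exclusion. Total paths: C(33, 18) = 1037158320. Through P₁: C(8, 4)·C(25, 14) = 312018000. Through P₂: C(15, 10)·C(18, 8) = 131405274. Since P₁ is strictly southwest of P₂, a monotone path through both must visit P₁ then P₂; paths through both = C(8, 4)·C(7, 6)·C(18, 8) = 21441420. Avoid both = 1037158320 − 312018000 − 131405274 + 21441420 = 615176466.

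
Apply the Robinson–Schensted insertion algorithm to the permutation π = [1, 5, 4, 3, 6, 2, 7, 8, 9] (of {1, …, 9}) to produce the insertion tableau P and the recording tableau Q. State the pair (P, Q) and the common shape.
P = [1, 2, 6, 7, 8, 9] / [3] / [4] / [5];  Q = [1, 2, 5, 7, 8, 9] / [3] / [4] / [6];  common shape = (6, 1, 1, 1)

Row-insert the values π_1, π_2, … into P one at a time, bumping the leftmost entry strictly greater than the inserted value down to the next row. The recording tableau Q records, in position (i, j), the step at which that cell was added to P.
  Insert 1 (step 1): P = [1];  Q = [1]
  Insert 5 (step 2): P = [1, 5];  Q = [1, 2]
  Insert 4 (step 3): P = [1, 4] / [5];  Q = [1, 2] / [3]
  Insert 3 (step 4): P = [1, 3] / [4] / [5];  Q = [1, 2] / [3] / [4]
  Insert 6 (step 5): P = [1, 3, 6] / [4] / [5];  Q = [1, 2, 5] / [3] / [4]
  Insert 2 (step 6): P = [1, 2, 6] / [3] / [4] / [5];  Q = [1, 2, 5] / [3] / [4] / [6]
  Insert 7 (step 7): P = [1, 2, 6, 7] / [3] / [4] / [5];  Q = [1, 2, 5, 7] / [3] / [4] / [6]
  Insert 8 (step 8): P = [1, 2, 6, 7, 8] / [3] / [4] / [5];  Q = [1, 2, 5, 7, 8] / [3] / [4] / [6]
  Insert 9 (step 9): P = [1, 2, 6, 7, 8, 9] / [3] / [4] / [5];  Q = [1, 2, 5, 7, 8, 9] / [3] / [4] / [6]
Final shape: (6, 1, 1, 1).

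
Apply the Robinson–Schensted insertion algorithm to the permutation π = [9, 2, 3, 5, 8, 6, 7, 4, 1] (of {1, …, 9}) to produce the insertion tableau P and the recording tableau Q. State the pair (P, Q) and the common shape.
P = [1, 3, 4, 6, 7] / [2] / [5] / [8] / [9];  Q = [1, 3, 4, 5, 7] / [2] / [6] / [8] / [9];  common shape = (5, 1, 1, 1, 1)

Row-insert the values π_1, π_2, … into P one at a time, bumping the leftmost entry strictly greater than the inserted value down to the next row. The recording tableau Q records, in position (i, j), the step at which that cell was added to P.
  Insert 9 (step 1): P = [9];  Q = [1]
  Insert 2 (step 2): P = [2] / [9];  Q = [1] / [2]
  Insert 3 (step 3): P = [2, 3] / [9];  Q = [1, 3] / [2]
  Insert 5 (step 4): P = [2, 3, 5] / [9];  Q = [1, 3, 4] / [2]
  Insert 8 (step 5): P = [2, 3, 5, 8] / [9];  Q = [1, 3, 4, 5] / [2]
  Insert 6 (step 6): P = [2, 3, 5, 6] / [8] / [9];  Q = [1, 3, 4, 5] / [2] / [6]
  Insert 7 (step 7): P = [2, 3, 5, 6, 7] / [8] / [9];  Q = [1, 3, 4, 5, 7] / [2] / [6]
  Insert 4 (step 8): P = [2, 3, 4, 6, 7] / [5] / [8] / [9];  Q = [1, 3, 4, 5, 7] / [2] / [6] / [8]
  Insert 1 (step 9): P = [1, 3, 4, 6, 7] / [2] / [5] / [8] / [9];  Q = [1, 3, 4, 5, 7] / [2] / [6] / [8] / [9]
Final shape: (5, 1, 1, 1, 1).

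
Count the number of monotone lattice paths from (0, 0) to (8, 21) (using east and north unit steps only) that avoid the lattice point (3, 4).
Number of paths = 3370455

Total paths from (0, 0) to (8, 21): C(29, 8) = 4292145. Paths through (3, 4): (paths (0, 0) → (3, 4)) × (paths (3, 4) → (8, 21)) = C(7, 3) · C(22, 5) = 35 · 26334 = 921690. Avoidance count = 4292145 − 921690 = 3370455.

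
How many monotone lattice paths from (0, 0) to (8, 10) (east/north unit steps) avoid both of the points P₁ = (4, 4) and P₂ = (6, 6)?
Number of paths = 21498

Inclusion–exclusion. Total paths: C(18, 8) = 43758. Through P₁: C(8, 4)·C(10, 4) = 14700. Through P₂: C(12, 6)·C(6, 2) = 13860. Since P₁ is strictly southwest of P₂, a monotone path through both must visit P₁ then P₂; paths through both = C(8, 4)·C(4, 2)·C(6, 2) = 6300. Avoid both = 43758 − 14700 − 13860 + 6300 = 21498.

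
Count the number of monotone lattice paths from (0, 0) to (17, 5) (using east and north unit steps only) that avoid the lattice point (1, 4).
Number of paths = 26249

Total paths from (0, 0) to (17, 5): C(22, 17) = 26334. Paths through (1, 4): (paths (0, 0) → (1, 4)) × (paths (1, 4) → (17, 5)) = C(5, 1) · C(17, 16) = 5 · 17 = 85. Avoidance count = 26334 − 85 = 26249.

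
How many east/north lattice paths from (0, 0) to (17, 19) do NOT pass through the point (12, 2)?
Number of paths = 8595100206

Total paths from (0, 0) to (17, 19): C(36, 17) = 8597496600. Paths through (12, 2): (paths (0, 0) → (12, 2)) × (paths (12, 2) → (17, 19)) = C(14, 12) · C(22, 5) = 91 · 26334 = 2396394. Avoidance count = 8597496600 − 2396394 = 8595100206.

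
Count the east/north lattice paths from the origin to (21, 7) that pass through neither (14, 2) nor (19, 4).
Number of paths = 1025650

Inclusion–exclusion. Total paths: C(28, 21) = 1184040. Through P₁: C(16, 14)·C(12, 7) = 95040. Through P₂: C(23, 19)·C(5, 2) = 88550. Since P₁ is strictly southwest of P₂, a monotone path through both must visit P₁ then P₂; paths through both = C(16, 14)·C(7, 5)·C(5, 2) = 25200. Avoid both = 1184040 − 95040 − 88550 + 25200 = 1025650.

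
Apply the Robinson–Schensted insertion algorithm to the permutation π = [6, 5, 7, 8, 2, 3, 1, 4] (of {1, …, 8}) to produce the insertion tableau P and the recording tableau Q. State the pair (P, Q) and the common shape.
P = [1, 3, 4] / [2, 7, 8] / [5] / [6];  Q = [1, 3, 4] / [2, 6, 8] / [5] / [7];  common shape = (3, 3, 1, 1)

Row-insert the values π_1, π_2, … into P one at a time, bumping the leftmost entry strictly greater than the inserted value down to the next row. The recording tableau Q records, in position (i, j), the step at which that cell was added to P.
  Insert 6 (step 1): P = [6];  Q = [1]
  Insert 5 (step 2): P = [5] / [6];  Q = [1] / [2]
  Insert 7 (step 3): P = [5, 7] / [6];  Q = [1, 3] / [2]
  Insert 8 (step 4): P = [5, 7, 8] / [6];  Q = [1, 3, 4] / [2]
  Insert 2 (step 5): P = [2, 7, 8] / [5] / [6];  Q = [1, 3, 4] / [2] / [5]
  Insert 3 (step 6): P = [2, 3, 8] / [5, 7] / [6];  Q = [1, 3, 4] / [2, 6] / [5]
  Insert 1 (step 7): P = [1, 3, 8] / [2, 7] / [5] / [6];  Q = [1, 3, 4] / [2, 6] / [5] / [7]
  Insert 4 (step 8): P = [1, 3, 4] / [2, 7, 8] / [5] / [6];  Q = [1, 3, 4] / [2, 6, 8] / [5] / [7]
Final shape: (3, 3, 1, 1).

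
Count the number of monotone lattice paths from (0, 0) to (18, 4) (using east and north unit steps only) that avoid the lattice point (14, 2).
Number of paths = 5515

Total paths from (0, 0) to (18, 4): C(22, 18) = 7315. Paths through (14, 2): (paths (0, 0) → (14, 2)) × (paths (14, 2) → (18, 4)) = C(16, 14) · C(6, 4) = 120 · 15 = 1800. Avoidance count = 7315 − 1800 = 5515.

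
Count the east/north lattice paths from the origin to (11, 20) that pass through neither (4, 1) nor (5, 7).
Number of paths = 60844391

Inclusion–exclusion. Total paths: C(31, 11) = 84672315. Through P₁: C(5, 4)·C(26, 7) = 3289000. Through P₂: C(12, 5)·C(19, 6) = 21488544. Since P₁ is strictly southwest of P₂, a monotone path through both must visit P₁ then P₂; paths through both = C(5, 4)·C(7, 1)·C(19, 6) = 949620. Avoid both = 84672315 − 3289000 − 21488544 + 949620 = 60844391.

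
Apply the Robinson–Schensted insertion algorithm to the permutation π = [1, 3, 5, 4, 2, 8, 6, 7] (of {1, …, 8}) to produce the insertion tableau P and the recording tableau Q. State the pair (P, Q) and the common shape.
P = [1, 2, 4, 6, 7] / [3, 8] / [5];  Q = [1, 2, 3, 6, 8] / [4, 7] / [5];  common shape = (5, 2, 1)

Row-insert the values π_1, π_2, … into P one at a time, bumping the leftmost entry strictly greater than the inserted value down to the next row. The recording tableau Q records, in position (i, j), the step at which that cell was added to P.
  Insert 1 (step 1): P = [1];  Q = [1]
  Insert 3 (step 2): P = [1, 3];  Q = [1, 2]
  Insert 5 (step 3): P = [1, 3, 5];  Q = [1, 2, 3]
  Insert 4 (step 4): P = [1, 3, 4] / [5];  Q = [1, 2, 3] / [4]
  Insert 2 (step 5): P = [1, 2, 4] / [3] / [5];  Q = [1, 2, 3] / [4] / [5]
  Insert 8 (step 6): P = [1, 2, 4, 8] / [3] / [5];  Q = [1, 2, 3, 6] / [4] / [5]
  Insert 6 (step 7): P = [1, 2, 4, 6] / [3, 8] / [5];  Q = [1, 2, 3, 6] / [4, 7] / [5]
  Insert 7 (step 8): P = [1, 2, 4, 6, 7] / [3, 8] / [5];  Q = [1, 2, 3, 6, 8] / [4, 7] / [5]
Final shape: (5, 2, 1).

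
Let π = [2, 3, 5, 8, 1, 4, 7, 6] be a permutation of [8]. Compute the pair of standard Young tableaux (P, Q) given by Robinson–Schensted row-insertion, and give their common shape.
P = [1, 3, 4, 6] / [2, 5, 7] / [8];  Q = [1, 2, 3, 4] / [5, 6, 7] / [8];  common shape = (4, 3, 1)

Row-insert the values π_1, π_2, … into P one at a time, bumping the leftmost entry strictly greater than the inserted value down to the next row. The recording tableau Q records, in position (i, j), the step at which that cell was added to P.
  Insert 2 (step 1): P = [2];  Q = [1]
  Insert 3 (step 2): P = [2, 3];  Q = [1, 2]
  Insert 5 (step 3): P = [2, 3, 5];  Q = [1, 2, 3]
  Insert 8 (step 4): P = [2, 3, 5, 8];  Q = [1, 2, 3, 4]
  Insert 1 (step 5): P = [1, 3, 5, 8] / [2];  Q = [1, 2, 3, 4] / [5]
  Insert 4 (step 6): P = [1, 3, 4, 8] / [2, 5];  Q = [1, 2, 3, 4] / [5, 6]
  Insert 7 (step 7): P = [1, 3, 4, 7] / [2, 5, 8];  Q = [1, 2, 3, 4] / [5, 6, 7]
  Insert 6 (step 8): P = [1, 3, 4, 6] / [2, 5, 7] / [8];  Q = [1, 2, 3, 4] / [5, 6, 7] / [8]
Final shape: (4, 3, 1).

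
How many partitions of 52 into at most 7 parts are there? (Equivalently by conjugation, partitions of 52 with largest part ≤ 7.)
p(52, parts ≤ 7) = 21873

Use the recurrence p(n, m) = p(n, m−1) + p(n−m, m): either the largest part is < m (count p(n, m−1)) or the largest part is exactly m (remove one copy of m, count p(n−m, m)). With p(0, ·) = 1 this gives p(52, parts ≤ 7) = 21873. (By conjugating Young diagrams, this also counts partitions of 52 into at most 7 parts.)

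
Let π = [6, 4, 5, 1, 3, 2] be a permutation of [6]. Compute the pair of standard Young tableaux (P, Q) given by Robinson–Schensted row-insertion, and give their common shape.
P = [1, 2] / [3, 5] / [4] / [6];  Q = [1, 3] / [2, 5] / [4] / [6];  common shape = (2, 2, 1, 1)

Row-insert the values π_1, π_2, … into P one at a time, bumping the leftmost entry strictly greater than the inserted value down to the next row. The recording tableau Q records, in position (i, j), the step at which that cell was added to P.
  Insert 6 (step 1): P = [6];  Q = [1]
  Insert 4 (step 2): P = [4] / [6];  Q = [1] / [2]
  Insert 5 (step 3): P = [4, 5] / [6];  Q = [1, 3] / [2]
  Insert 1 (step 4): P = [1, 5] / [4] / [6];  Q = [1, 3] / [2] / [4]
  Insert 3 (step 5): P = [1, 3] / [4, 5] / [6];  Q = [1, 3] / [2, 5] / [4]
  Insert 2 (step 6): P = [1, 2] / [3, 5] / [4] / [6];  Q = [1, 3] / [2, 5] / [4] / [6]
Final shape: (2, 2, 1, 1).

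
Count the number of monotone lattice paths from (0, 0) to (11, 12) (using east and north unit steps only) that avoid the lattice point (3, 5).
Number of paths = 991718

Total paths from (0, 0) to (11, 12): C(23, 11) = 1352078. Paths through (3, 5): (paths (0, 0) → (3, 5)) × (paths (3, 5) → (11, 12)) = C(8, 3) · C(15, 8) = 56 · 6435 = 360360. Avoidance count = 1352078 − 360360 = 991718.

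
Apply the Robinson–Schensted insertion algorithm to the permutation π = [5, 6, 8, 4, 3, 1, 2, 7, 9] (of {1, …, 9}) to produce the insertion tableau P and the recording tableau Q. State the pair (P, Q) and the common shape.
P = [1, 2, 7, 9] / [3, 6, 8] / [4] / [5];  Q = [1, 2, 3, 9] / [4, 7, 8] / [5] / [6];  common shape = (4, 3, 1, 1)

Row-insert the values π_1, π_2, … into P one at a time, bumping the leftmost entry strictly greater than the inserted value down to the next row. The recording tableau Q records, in position (i, j), the step at which that cell was added to P.
  Insert 5 (step 1): P = [5];  Q = [1]
  Insert 6 (step 2): P = [5, 6];  Q = [1, 2]
  Insert 8 (step 3): P = [5, 6, 8];  Q = [1, 2, 3]
  Insert 4 (step 4): P = [4, 6, 8] / [5];  Q = [1, 2, 3] / [4]
  Insert 3 (step 5): P = [3, 6, 8] / [4] / [5];  Q = [1, 2, 3] / [4] / [5]
  Insert 1 (step 6): P = [1, 6, 8] / [3] / [4] / [5];  Q = [1, 2, 3] / [4] / [5] / [6]
  Insert 2 (step 7): P = [1, 2, 8] / [3, 6] / [4] / [5];  Q = [1, 2, 3] / [4, 7] / [5] / [6]
  Insert 7 (step 8): P = [1, 2, 7] / [3, 6, 8] / [4] / [5];  Q = [1, 2, 3] / [4, 7, 8] / [5] / [6]
  Insert 9 (step 9): P = [1, 2, 7, 9] / [3, 6, 8] / [4] / [5];  Q = [1, 2, 3, 9] / [4, 7, 8] / [5] / [6]
Final shape: (4, 3, 1, 1).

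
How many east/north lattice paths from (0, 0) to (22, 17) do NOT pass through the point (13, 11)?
Number of paths = 38527917090

Total paths from (0, 0) to (22, 17): C(39, 22) = 51021117810. Paths through (13, 11): (paths (0, 0) → (13, 11)) × (paths (13, 11) → (22, 17)) = C(24, 13) · C(15, 9) = 2496144 · 5005 = 12493200720. Avoidance count = 51021117810 − 12493200720 = 38527917090.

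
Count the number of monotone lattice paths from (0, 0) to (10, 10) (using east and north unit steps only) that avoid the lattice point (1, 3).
Number of paths = 138996

Total paths from (0, 0) to (10, 10): C(20, 10) = 184756. Paths through (1, 3): (paths (0, 0) → (1, 3)) × (paths (1, 3) → (10, 10)) = C(4, 1) · C(16, 9) = 4 · 11440 = 45760. Avoidance count = 184756 − 45760 = 138996.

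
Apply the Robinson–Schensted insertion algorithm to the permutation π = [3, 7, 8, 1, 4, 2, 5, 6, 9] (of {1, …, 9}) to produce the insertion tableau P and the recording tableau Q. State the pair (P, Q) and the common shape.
P = [1, 2, 5, 6, 9] / [3, 4, 8] / [7];  Q = [1, 2, 3, 8, 9] / [4, 5, 7] / [6];  common shape = (5, 3, 1)

Row-insert the values π_1, π_2, … into P one at a time, bumping the leftmost entry strictly greater than the inserted value down to the next row. The recording tableau Q records, in position (i, j), the step at which that cell was added to P.
  Insert 3 (step 1): P = [3];  Q = [1]
  Insert 7 (step 2): P = [3, 7];  Q = [1, 2]
  Insert 8 (step 3): P = [3, 7, 8];  Q = [1, 2, 3]
  Insert 1 (step 4): P = [1, 7, 8] / [3];  Q = [1, 2, 3] / [4]
  Insert 4 (step 5): P = [1, 4, 8] / [3, 7];  Q = [1, 2, 3] / [4, 5]
  Insert 2 (step 6): P = [1, 2, 8] / [3, 4] / [7];  Q = [1, 2, 3] / [4, 5] / [6]
  Insert 5 (step 7): P = [1, 2, 5] / [3, 4, 8] / [7];  Q = [1, 2, 3] / [4, 5, 7] / [6]
  Insert 6 (step 8): P = [1, 2, 5, 6] / [3, 4, 8] / [7];  Q = [1, 2, 3, 8] / [4, 5, 7] / [6]
  Insert 9 (step 9): P = [1, 2, 5, 6, 9] / [3, 4, 8] / [7];  Q = [1, 2, 3, 8, 9] / [4, 5, 7] / [6]
Final shape: (5, 3, 1).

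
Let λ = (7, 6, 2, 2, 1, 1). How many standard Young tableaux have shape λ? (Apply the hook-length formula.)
# SYT of shape (7, 6, 2, 2, 1, 1) = 23279256

Hook-length formula: f^λ = n! / Π hook(c), product over all cells c of the Young diagram. For λ = (7, 6, 2, 2, 1, 1), n = 19 boxes. Hook lengths by row (left-to-right, top-to-bottom): [12, 9, 6, 5, 4, 3, 1]; [10, 7, 4, 3, 2, 1]; [5, 2]; [4, 1]; [2]; [1]. Product of hooks = 5225472000. So f^λ = 19! / 5225472000 = 121645100408832000 / 5225472000 = 23279256.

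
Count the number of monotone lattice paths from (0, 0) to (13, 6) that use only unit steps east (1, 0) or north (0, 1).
Number of paths = 27132

A monotone lattice path from (0, 0) to (13, 6) consists of 13 east steps and 6 north steps in some order, so it is determined by which 13 of the 19 steps are east. The count is C(19, 13) = 27132.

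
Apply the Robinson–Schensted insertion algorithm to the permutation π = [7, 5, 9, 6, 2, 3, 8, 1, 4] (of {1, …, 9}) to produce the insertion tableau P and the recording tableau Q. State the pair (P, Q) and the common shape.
P = [1, 3, 4] / [2, 6, 8] / [5, 9] / [7];  Q = [1, 3, 7] / [2, 4, 9] / [5, 6] / [8];  common shape = (3, 3, 2, 1)

Row-insert the values π_1, π_2, … into P one at a time, bumping the leftmost entry strictly greater than the inserted value down to the next row. The recording tableau Q records, in position (i, j), the step at which that cell was added to P.
  Insert 7 (step 1): P = [7];  Q = [1]
  Insert 5 (step 2): P = [5] / [7];  Q = [1] / [2]
  Insert 9 (step 3): P = [5, 9] / [7];  Q = [1, 3] / [2]
  Insert 6 (step 4): P = [5, 6] / [7, 9];  Q = [1, 3] / [2, 4]
  Insert 2 (step 5): P = [2, 6] / [5, 9] / [7];  Q = [1, 3] / [2, 4] / [5]
  Insert 3 (step 6): P = [2, 3] / [5, 6] / [7, 9];  Q = [1, 3] / [2, 4] / [5, 6]
  Insert 8 (step 7): P = [2, 3, 8] / [5, 6] / [7, 9];  Q = [1, 3, 7] / [2, 4] / [5, 6]
  Insert 1 (step 8): P = [1, 3, 8] / [2, 6] / [5, 9] / [7];  Q = [1, 3, 7] / [2, 4] / [5, 6] / [8]
  Insert 4 (step 9): P = [1, 3, 4] / [2, 6, 8] / [5, 9] / [7];  Q = [1, 3, 7] / [2, 4, 9] / [5, 6] / [8]
Final shape: (3, 3, 2, 1).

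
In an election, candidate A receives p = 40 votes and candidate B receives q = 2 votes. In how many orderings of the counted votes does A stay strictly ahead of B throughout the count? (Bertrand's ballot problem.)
Strict-lead orderings = 779

Total orderings of the 42 votes with 40 for A: C(42, 40) = 861. By the Bertrand ballot formula (Cycle Lemma / reflection principle), the number of orderings in which A is strictly ahead of B throughout is (p − q)/(p + q) · C(p + q, p) = (40 − 2)/(40 + 2) · 861 = 779.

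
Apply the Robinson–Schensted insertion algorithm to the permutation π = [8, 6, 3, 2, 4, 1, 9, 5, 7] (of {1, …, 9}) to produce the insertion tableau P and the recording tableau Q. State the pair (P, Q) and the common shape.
P = [1, 4, 5, 7] / [2, 9] / [3] / [6] / [8];  Q = [1, 5, 7, 9] / [2, 8] / [3] / [4] / [6];  common shape = (4, 2, 1, 1, 1)

Row-insert the values π_1, π_2, … into P one at a time, bumping the leftmost entry strictly greater than the inserted value down to the next row. The recording tableau Q records, in position (i, j), the step at which that cell was added to P.
  Insert 8 (step 1): P = [8];  Q = [1]
  Insert 6 (step 2): P = [6] / [8];  Q = [1] / [2]
  Insert 3 (step 3): P = [3] / [6] / [8];  Q = [1] / [2] / [3]
  Insert 2 (step 4): P = [2] / [3] / [6] / [8];  Q = [1] / [2] / [3] / [4]
  Insert 4 (step 5): P = [2, 4] / [3] / [6] / [8];  Q = [1, 5] / [2] / [3] / [4]
  Insert 1 (step 6): P = [1, 4] / [2] / [3] / [6] / [8];  Q = [1, 5] / [2] / [3] / [4] / [6]
  Insert 9 (step 7): P = [1, 4, 9] / [2] / [3] / [6] / [8];  Q = [1, 5, 7] / [2] / [3] / [4] / [6]
  Insert 5 (step 8): P = [1, 4, 5] / [2, 9] / [3] / [6] / [8];  Q = [1, 5, 7] / [2, 8] / [3] / [4] / [6]
  Insert 7 (step 9): P = [1, 4, 5, 7] / [2, 9] / [3] / [6] / [8];  Q = [1, 5, 7, 9] / [2, 8] / [3] / [4] / [6]
Final shape: (4, 2, 1, 1, 1).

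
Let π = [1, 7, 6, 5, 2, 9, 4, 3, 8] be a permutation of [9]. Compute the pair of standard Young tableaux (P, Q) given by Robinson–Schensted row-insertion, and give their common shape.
P = [1, 2, 3, 8] / [4, 9] / [5] / [6] / [7];  Q = [1, 2, 6, 9] / [3, 7] / [4] / [5] / [8];  common shape = (4, 2, 1, 1, 1)

Row-insert the values π_1, π_2, … into P one at a time, bumping the leftmost entry strictly greater than the inserted value down to the next row. The recording tableau Q records, in position (i, j), the step at which that cell was added to P.
  Insert 1 (step 1): P = [1];  Q = [1]
  Insert 7 (step 2): P = [1, 7];  Q = [1, 2]
  Insert 6 (step 3): P = [1, 6] / [7];  Q = [1, 2] / [3]
  Insert 5 (step 4): P = [1, 5] / [6] / [7];  Q = [1, 2] / [3] / [4]
  Insert 2 (step 5): P = [1, 2] / [5] / [6] / [7];  Q = [1, 2] / [3] / [4] / [5]
  Insert 9 (step 6): P = [1, 2, 9] / [5] / [6] / [7];  Q = [1, 2, 6] / [3] / [4] / [5]
  Insert 4 (step 7): P = [1, 2, 4] / [5, 9] / [6] / [7];  Q = [1, 2, 6] / [3, 7] / [4] / [5]
  Insert 3 (step 8): P = [1, 2, 3] / [4, 9] / [5] / [6] / [7];  Q = [1, 2, 6] / [3, 7] / [4] / [5] / [8]
  Insert 8 (step 9): P = [1, 2, 3, 8] / [4, 9] / [5] / [6] / [7];  Q = [1, 2, 6, 9] / [3, 7] / [4] / [5] / [8]
Final shape: (4, 2, 1, 1, 1).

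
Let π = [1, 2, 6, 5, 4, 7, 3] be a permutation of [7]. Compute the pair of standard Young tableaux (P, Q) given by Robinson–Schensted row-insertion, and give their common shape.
P = [1, 2, 3, 7] / [4] / [5] / [6];  Q = [1, 2, 3, 6] / [4] / [5] / [7];  common shape = (4, 1, 1, 1)

Row-insert the values π_1, π_2, … into P one at a time, bumping the leftmost entry strictly greater than the inserted value down to the next row. The recording tableau Q records, in position (i, j), the step at which that cell was added to P.
  Insert 1 (step 1): P = [1];  Q = [1]
  Insert 2 (step 2): P = [1, 2];  Q = [1, 2]
  Insert 6 (step 3): P = [1, 2, 6];  Q = [1, 2, 3]
  Insert 5 (step 4): P = [1, 2, 5] / [6];  Q = [1, 2, 3] / [4]
  Insert 4 (step 5): P = [1, 2, 4] / [5] / [6];  Q = [1, 2, 3] / [4] / [5]
  Insert 7 (step 6): P = [1, 2, 4, 7] / [5] / [6];  Q = [1, 2, 3, 6] / [4] / [5]
  Insert 3 (step 7): P = [1, 2, 3, 7] / [4] / [5] / [6];  Q = [1, 2, 3, 6] / [4] / [5] / [7]
Final shape: (4, 1, 1, 1).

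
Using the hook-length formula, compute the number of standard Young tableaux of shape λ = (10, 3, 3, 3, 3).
# SYT of shape (10, 3, 3, 3, 3) = 98489160

Hook-length formula: f^λ = n! / Π hook(c), product over all cells c of the Young diagram. For λ = (10, 3, 3, 3, 3), n = 22 boxes. Hook lengths by row (left-to-right, top-to-bottom): [14, 13, 12, 7, 6, 5, 4, 3, 2, 1]; [6, 5, 4]; [5, 4, 3]; [4, 3, 2]; [3, 2, 1]. Product of hooks = 11412430848000. So f^λ = 22! / 11412430848000 = 1124000727777607680000 / 11412430848000 = 98489160.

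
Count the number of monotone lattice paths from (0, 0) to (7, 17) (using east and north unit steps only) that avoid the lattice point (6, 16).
Number of paths = 196878

Total paths from (0, 0) to (7, 17): C(24, 7) = 346104. Paths through (6, 16): (paths (0, 0) → (6, 16)) × (paths (6, 16) → (7, 17)) = C(22, 6) · C(2, 1) = 74613 · 2 = 149226. Avoidance count = 346104 − 149226 = 196878.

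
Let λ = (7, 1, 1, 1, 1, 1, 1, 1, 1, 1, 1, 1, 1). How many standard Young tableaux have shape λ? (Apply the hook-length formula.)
# SYT of shape (7, 1, 1, 1, 1, 1, 1, 1, 1, 1, 1, 1, 1) = 18564

Hook-length formula: f^λ = n! / Π hook(c), product over all cells c of the Young diagram. For λ = (7, 1, 1, 1, 1, 1, 1, 1, 1, 1, 1, 1, 1), n = 19 boxes. Hook lengths by row (left-to-right, top-to-bottom): [19, 6, 5, 4, 3, 2, 1]; [12]; [11]; [10]; [9]; [8]; [7]; [6]; [5]; [4]; [3]; [2]; [1]. Product of hooks = 6552741888000. So f^λ = 19! / 6552741888000 = 121645100408832000 / 6552741888000 = 18564.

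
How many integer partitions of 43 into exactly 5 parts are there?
p(43, 5 parts) = 1469

Partitions of n into exactly k parts are in bijection with partitions of n − k into at most k parts (subtract 1 from each part). So p(43, exactly 5) = p(38, parts ≤ 5). Computing via the recurrence p(m, j) = p(m, j−1) + p(m−j, j) gives 1469.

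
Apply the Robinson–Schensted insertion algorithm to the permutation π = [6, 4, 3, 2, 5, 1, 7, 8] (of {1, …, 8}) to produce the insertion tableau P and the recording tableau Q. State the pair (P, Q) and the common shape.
P = [1, 5, 7, 8] / [2] / [3] / [4] / [6];  Q = [1, 5, 7, 8] / [2] / [3] / [4] / [6];  common shape = (4, 1, 1, 1, 1)

Row-insert the values π_1, π_2, … into P one at a time, bumping the leftmost entry strictly greater than the inserted value down to the next row. The recording tableau Q records, in position (i, j), the step at which that cell was added to P.
  Insert 6 (step 1): P = [6];  Q = [1]
  Insert 4 (step 2): P = [4] / [6];  Q = [1] / [2]
  Insert 3 (step 3): P = [3] / [4] / [6];  Q = [1] / [2] / [3]
  Insert 2 (step 4): P = [2] / [3] / [4] / [6];  Q = [1] / [2] / [3] / [4]
  Insert 5 (step 5): P = [2, 5] / [3] / [4] / [6];  Q = [1, 5] / [2] / [3] / [4]
  Insert 1 (step 6): P = [1, 5] / [2] / [3] / [4] / [6];  Q = [1, 5] / [2] / [3] / [4] / [6]
  Insert 7 (step 7): P = [1, 5, 7] / [2] / [3] / [4] / [6];  Q = [1, 5, 7] / [2] / [3] / [4] / [6]
  Insert 8 (step 8): P = [1, 5, 7, 8] / [2] / [3] / [4] / [6];  Q = [1, 5, 7, 8] / [2] / [3] / [4] / [6]
Final shape: (4, 1, 1, 1, 1).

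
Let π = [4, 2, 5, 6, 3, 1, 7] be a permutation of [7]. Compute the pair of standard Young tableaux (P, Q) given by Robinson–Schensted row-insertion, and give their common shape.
P = [1, 3, 6, 7] / [2, 5] / [4];  Q = [1, 3, 4, 7] / [2, 5] / [6];  common shape = (4, 2, 1)

Row-insert the values π_1, π_2, … into P one at a time, bumping the leftmost entry strictly greater than the inserted value down to the next row. The recording tableau Q records, in position (i, j), the step at which that cell was added to P.
  Insert 4 (step 1): P = [4];  Q = [1]
  Insert 2 (step 2): P = [2] / [4];  Q = [1] / [2]
  Insert 5 (step 3): P = [2, 5] / [4];  Q = [1, 3] / [2]
  Insert 6 (step 4): P = [2, 5, 6] / [4];  Q = [1, 3, 4] / [2]
  Insert 3 (step 5): P = [2, 3, 6] / [4, 5];  Q = [1, 3, 4] / [2, 5]
  Insert 1 (step 6): P = [1, 3, 6] / [2, 5] / [4];  Q = [1, 3, 4] / [2, 5] / [6]
  Insert 7 (step 7): P = [1, 3, 6, 7] / [2, 5] / [4];  Q = [1, 3, 4, 7] / [2, 5] / [6]
Final shape: (4, 2, 1).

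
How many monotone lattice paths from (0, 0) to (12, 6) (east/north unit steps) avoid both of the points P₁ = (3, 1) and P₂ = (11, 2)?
Number of paths = 10346

Inclusion–exclusion. Total paths: C(18, 12) = 18564. Through P₁: C(4, 3)·C(14, 9) = 8008. Through P₂: C(13, 11)·C(5, 1) = 390. Since P₁ is strictly southwest of P₂, a monotone path through both must visit P₁ then P₂; paths through both = C(4, 3)·C(9, 8)·C(5, 1) = 180. Avoid both = 18564 − 8008 − 390 + 180 = 10346.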